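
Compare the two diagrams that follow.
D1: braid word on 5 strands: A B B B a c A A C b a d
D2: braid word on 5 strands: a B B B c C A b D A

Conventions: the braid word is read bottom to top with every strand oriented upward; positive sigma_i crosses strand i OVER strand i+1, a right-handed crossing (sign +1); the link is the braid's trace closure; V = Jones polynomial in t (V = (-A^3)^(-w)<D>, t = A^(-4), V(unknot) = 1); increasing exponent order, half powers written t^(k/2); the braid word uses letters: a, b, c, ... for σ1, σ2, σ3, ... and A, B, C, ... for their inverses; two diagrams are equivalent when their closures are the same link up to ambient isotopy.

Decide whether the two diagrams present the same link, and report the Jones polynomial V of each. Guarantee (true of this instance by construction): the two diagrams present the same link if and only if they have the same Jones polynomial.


same link: yes
V(D1) = t^-3 + t^-2 + t^-1 + 1  [12 crossings, <D> = A^-6 + A^-2 + A^2 + A^6, w = -2]
D2 (bracket A^-12 + A^-8 + A^-4 + 1; 10 crossings at w = -4): V = t^-3 + t^-2 + t^-1 + 1
note: one V(t) for all 2 diagrams — one class (guaranteed)


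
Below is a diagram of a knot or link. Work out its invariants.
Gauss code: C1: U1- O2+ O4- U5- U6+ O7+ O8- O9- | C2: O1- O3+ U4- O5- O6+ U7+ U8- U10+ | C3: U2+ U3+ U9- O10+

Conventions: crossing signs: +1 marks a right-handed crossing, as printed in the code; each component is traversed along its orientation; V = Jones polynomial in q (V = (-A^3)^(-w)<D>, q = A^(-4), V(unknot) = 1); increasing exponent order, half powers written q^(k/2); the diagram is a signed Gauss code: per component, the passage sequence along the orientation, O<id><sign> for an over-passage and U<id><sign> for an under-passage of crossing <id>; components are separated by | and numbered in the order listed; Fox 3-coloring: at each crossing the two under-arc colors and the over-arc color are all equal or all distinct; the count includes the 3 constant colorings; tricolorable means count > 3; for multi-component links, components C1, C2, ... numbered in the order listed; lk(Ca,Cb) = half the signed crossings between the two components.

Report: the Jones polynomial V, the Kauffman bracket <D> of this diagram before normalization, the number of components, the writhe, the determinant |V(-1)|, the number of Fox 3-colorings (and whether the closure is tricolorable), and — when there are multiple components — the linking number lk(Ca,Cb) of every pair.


V(q) = q^-2 + 2 + q^2
bracket: A^-8 + 2 + A^8, w = 0
3 components, writhe 0, over 10 crossings
lk(C1,C2) = -1
linking number lk(C1,C3) = 0
lk(C2,C3): +1
det 4, colorings 3 of 3^10 — not tricolorable
observation: w = 0 (over 10 crossings) is diagram-only; (-A^3)^(0) removes it from V


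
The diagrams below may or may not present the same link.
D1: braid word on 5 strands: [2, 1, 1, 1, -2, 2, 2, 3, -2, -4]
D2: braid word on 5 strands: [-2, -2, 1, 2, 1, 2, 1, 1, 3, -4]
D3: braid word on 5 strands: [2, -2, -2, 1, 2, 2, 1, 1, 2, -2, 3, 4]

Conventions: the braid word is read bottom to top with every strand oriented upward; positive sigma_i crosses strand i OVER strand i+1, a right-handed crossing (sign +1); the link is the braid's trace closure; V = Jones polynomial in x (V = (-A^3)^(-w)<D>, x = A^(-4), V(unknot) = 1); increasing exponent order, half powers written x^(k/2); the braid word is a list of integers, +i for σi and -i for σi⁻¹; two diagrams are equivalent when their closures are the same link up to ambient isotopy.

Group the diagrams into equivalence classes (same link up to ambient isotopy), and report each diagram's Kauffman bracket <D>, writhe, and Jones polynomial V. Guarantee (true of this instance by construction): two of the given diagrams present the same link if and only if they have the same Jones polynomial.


grouping into links: {D1} | {D2, D3}
V(D1) = x + x^3 - x^4  (w +4, c 10, <D> = -A^-4 + 1 + A^8)
D2 (bracket -A^-12 + A^-8 - A^-4 + 2 - A^4 + A^8; 10 crossings at w = +4): V = x - x^2 + 2x^3 - x^4 + x^5 - x^6
V(D3) = x - x^2 + 2x^3 - x^4 + x^5 - x^6  (w +6, c 12, <D> = -A^-6 + A^-2 - A^2 + 2A^6 - A^10 + A^14)
key observation: comparing 3 Jones polynomials yields 2 groups


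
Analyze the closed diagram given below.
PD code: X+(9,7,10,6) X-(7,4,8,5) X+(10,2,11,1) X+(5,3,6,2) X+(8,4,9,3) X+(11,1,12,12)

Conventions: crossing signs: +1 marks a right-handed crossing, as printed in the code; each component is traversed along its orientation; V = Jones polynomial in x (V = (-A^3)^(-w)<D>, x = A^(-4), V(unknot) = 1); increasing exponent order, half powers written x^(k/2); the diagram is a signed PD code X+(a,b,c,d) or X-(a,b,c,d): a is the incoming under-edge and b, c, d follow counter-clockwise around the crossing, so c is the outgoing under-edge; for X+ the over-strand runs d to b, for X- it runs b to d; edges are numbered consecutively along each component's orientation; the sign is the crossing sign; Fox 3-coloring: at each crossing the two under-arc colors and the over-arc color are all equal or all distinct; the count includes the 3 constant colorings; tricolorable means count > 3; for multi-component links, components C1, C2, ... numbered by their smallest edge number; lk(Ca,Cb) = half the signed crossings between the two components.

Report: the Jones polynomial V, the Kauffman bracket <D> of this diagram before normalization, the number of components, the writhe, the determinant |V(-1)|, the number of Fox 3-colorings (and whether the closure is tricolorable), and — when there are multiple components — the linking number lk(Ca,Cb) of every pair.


Jones polynomial: V(x) = 1
<D> = A^12; writhe +4
components 1, writhe +4 (6 crossings)
3-colorings: 3 of 3^6, det 1 — not tricolorable
note: det 1 = |V(-1)|; not divisible by 3, so not tricolorable


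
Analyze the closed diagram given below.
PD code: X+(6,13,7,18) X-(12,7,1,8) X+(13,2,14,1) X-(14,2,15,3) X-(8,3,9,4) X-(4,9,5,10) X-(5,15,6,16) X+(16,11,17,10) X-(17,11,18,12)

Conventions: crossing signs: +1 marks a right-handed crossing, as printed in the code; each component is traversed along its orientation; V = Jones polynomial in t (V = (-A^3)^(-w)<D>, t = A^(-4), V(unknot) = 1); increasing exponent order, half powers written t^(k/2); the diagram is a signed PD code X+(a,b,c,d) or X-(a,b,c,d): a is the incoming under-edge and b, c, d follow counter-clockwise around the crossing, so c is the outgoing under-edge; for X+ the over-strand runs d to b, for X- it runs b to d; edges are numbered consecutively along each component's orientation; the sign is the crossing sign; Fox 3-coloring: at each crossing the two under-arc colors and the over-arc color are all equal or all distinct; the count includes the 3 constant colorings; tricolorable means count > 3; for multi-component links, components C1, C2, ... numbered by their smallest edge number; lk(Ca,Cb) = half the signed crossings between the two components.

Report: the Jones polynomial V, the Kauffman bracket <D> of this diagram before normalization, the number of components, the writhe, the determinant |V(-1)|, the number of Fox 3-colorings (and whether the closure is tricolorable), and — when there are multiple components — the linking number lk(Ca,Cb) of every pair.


V = t^(-9/2) - t^(-5/2) - t^(-3/2) - t^(-1/2)
<D> = A^-7 + A^-3 + A - A^9 (w = -3)
2 components over 9 crossings, w = -3
lk(C1,C2): 0
27 Fox colorings among 3^9, |V(-1)| = 0: tricolorable
why: the 1 component pair carries total linking 0


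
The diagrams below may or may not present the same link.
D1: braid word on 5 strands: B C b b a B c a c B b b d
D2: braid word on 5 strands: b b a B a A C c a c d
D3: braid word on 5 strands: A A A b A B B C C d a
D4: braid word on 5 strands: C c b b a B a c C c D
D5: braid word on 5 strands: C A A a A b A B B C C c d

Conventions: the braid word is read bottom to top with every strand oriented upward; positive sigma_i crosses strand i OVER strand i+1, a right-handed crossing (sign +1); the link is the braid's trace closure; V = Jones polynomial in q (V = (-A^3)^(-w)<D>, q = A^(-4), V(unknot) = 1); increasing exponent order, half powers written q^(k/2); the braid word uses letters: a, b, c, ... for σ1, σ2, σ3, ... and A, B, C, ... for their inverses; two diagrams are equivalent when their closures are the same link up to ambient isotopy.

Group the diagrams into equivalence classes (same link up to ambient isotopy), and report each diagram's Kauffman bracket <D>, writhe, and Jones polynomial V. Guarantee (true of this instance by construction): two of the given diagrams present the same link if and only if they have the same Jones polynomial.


classes: {D1, D2, D4} | {D3, D5}
V(D1) = -q^(1/2) + q^(3/2) - q^(5/2) - q^(9/2)  [13 crossings, <D> = A^-3 + A^5 - A^9 + A^13, w = +5]
V(D2) = -q^(1/2) + q^(3/2) - q^(5/2) - q^(9/2)  (w +5, c 11, <D> = A^-3 + A^5 - A^9 + A^13)
V(D3) = q^(-17/2) - q^(-15/2) + 2q^(-13/2) - 3q^(-11/2) + 2q^(-9/2) - 3q^(-7/2) + q^(-5/2) - q^(-3/2)  (w -5, c 11, <D> = A^-9 - A^-5 + 3A^-1 - 2A^3 + 3A^7 - 2A^11 + A^15 - A^19)
V(D4) = -q^(1/2) + q^(3/2) - q^(5/2) - q^(9/2)  (w +3, c 11, <D> = A^-9 + A^-1 - A^3 + A^7)
V(D5) = q^(-17/2) - q^(-15/2) + 2q^(-13/2) - 3q^(-11/2) + 2q^(-9/2) - 3q^(-7/2) + q^(-5/2) - q^(-3/2)  (w -5, c 13, <D> = A^-9 - A^-5 + 3A^-1 - 2A^3 + 3A^7 - 2A^11 + A^15 - A^19)
note: 2 classes among 5 diagrams; unequal V(q) rules out equality


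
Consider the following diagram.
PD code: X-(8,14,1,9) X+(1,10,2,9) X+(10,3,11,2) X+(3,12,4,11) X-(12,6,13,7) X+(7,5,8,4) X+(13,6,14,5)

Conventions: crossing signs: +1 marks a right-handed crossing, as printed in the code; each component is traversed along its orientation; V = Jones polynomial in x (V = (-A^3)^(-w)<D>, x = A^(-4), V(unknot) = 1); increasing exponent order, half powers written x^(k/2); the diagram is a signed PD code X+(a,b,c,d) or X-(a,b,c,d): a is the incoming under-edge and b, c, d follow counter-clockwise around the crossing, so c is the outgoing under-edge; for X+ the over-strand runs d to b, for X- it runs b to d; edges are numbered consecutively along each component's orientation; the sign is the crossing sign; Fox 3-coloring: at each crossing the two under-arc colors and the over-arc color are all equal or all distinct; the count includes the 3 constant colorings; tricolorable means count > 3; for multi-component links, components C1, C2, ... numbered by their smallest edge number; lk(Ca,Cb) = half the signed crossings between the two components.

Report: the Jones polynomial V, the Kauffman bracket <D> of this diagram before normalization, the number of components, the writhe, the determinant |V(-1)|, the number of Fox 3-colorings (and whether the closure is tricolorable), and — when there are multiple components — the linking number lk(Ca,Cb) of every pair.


V(x) = -x^(1/2) - x^(5/2)
bracket: A^-1 + A^7, w = +3
2 components, writhe +3, over 7 crossings
lk(C1,C2) = +1
det 2, colorings 3 of 3^7 — not tricolorable
observation: the 1 component pair carries total linking +1


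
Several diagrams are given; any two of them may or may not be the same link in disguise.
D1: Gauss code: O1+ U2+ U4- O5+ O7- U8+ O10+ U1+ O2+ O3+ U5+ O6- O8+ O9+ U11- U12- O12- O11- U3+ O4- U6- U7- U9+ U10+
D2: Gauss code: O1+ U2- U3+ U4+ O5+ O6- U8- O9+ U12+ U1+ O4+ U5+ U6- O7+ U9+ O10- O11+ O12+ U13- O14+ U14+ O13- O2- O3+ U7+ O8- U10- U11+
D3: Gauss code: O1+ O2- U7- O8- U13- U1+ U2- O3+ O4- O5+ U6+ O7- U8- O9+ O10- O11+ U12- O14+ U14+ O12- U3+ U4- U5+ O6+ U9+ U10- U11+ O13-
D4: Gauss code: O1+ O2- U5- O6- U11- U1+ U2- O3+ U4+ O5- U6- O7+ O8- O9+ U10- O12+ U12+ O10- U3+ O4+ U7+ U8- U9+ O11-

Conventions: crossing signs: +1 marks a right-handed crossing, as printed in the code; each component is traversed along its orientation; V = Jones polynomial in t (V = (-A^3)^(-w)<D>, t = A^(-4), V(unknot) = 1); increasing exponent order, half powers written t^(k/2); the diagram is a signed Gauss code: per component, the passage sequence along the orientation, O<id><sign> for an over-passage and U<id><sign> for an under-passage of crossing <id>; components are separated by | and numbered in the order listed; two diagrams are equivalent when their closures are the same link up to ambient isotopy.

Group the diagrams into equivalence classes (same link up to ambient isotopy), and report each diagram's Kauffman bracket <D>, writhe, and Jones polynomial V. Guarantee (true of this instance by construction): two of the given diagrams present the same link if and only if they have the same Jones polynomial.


equivalence classes: {D1, D2} | {D3, D4}
D1 (bracket -A^-18 + A^-14 - A^-10 + 2A^-6 - A^-2 + A^2; 12 crossings at w = +2): V = t - t^2 + 2t^3 - t^4 + t^5 - t^6
V(D2) = t - t^2 + 2t^3 - t^4 + t^5 - t^6  (w +4, c 14, <D> = -A^-12 + A^-8 - A^-4 + 2 - A^4 + A^8)
V(D3) = -t^-3 + 2t^-2 - 2t^-1 + 3 - 2t + 2t^2 - t^3  (w 0, c 14, <D> = -A^-12 + 2A^-8 - 2A^-4 + 3 - 2A^4 + 2A^8 - A^12)
V(D4) = -t^-3 + 2t^-2 - 2t^-1 + 3 - 2t + 2t^2 - t^3  (w 0, c 12, <D> = -A^-12 + 2A^-8 - 2A^-4 + 3 - 2A^4 + 2A^8 - A^12)
key observation: 2 classes among 4 diagrams; unequal V(t) rules out equality


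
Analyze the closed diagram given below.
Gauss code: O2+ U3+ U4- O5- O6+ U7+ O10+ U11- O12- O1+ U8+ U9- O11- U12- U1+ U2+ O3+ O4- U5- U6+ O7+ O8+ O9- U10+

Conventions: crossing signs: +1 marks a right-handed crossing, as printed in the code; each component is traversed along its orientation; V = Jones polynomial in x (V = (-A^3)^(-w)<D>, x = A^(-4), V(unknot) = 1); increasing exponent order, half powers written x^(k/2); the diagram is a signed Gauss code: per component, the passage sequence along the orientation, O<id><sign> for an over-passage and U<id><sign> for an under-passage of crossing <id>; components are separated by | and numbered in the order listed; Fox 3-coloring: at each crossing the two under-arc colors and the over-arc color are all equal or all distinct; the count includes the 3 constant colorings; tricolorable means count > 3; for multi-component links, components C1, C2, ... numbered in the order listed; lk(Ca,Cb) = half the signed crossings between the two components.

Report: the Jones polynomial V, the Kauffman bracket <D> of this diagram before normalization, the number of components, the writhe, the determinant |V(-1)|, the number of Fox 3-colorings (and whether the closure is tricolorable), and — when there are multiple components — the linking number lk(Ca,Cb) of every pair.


V(x) = x + x^3 - x^4
bracket: -A^-10 + A^-6 + A^2, w = +2
1 component, writhe +2, over 12 crossings
det 3, colorings 9 of 3^12 — tricolorable
observation: det 3 = |V(-1)|; divisible by 3, so tricolorable


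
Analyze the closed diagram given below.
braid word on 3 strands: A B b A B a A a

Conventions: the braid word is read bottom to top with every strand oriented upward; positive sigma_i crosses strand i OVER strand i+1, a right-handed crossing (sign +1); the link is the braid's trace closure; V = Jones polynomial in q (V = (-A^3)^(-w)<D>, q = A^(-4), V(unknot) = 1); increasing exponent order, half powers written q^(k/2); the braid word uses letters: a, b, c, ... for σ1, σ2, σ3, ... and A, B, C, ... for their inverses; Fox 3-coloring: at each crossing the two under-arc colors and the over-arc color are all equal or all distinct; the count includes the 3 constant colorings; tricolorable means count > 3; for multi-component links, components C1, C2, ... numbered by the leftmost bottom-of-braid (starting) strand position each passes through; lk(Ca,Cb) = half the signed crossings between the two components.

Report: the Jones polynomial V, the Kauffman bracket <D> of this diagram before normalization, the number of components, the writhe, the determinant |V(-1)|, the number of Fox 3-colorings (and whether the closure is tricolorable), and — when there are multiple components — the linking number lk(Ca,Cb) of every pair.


Jones polynomial: V(q) = 1
<D> = A^-6; writhe -2
components 1, writhe -2 (8 crossings)
3-colorings: 3 of 3^8, det 1 — not tricolorable
note: the word shrinks to σ1⁻¹ σ1⁻¹ σ2⁻¹ σ1 after cancelling


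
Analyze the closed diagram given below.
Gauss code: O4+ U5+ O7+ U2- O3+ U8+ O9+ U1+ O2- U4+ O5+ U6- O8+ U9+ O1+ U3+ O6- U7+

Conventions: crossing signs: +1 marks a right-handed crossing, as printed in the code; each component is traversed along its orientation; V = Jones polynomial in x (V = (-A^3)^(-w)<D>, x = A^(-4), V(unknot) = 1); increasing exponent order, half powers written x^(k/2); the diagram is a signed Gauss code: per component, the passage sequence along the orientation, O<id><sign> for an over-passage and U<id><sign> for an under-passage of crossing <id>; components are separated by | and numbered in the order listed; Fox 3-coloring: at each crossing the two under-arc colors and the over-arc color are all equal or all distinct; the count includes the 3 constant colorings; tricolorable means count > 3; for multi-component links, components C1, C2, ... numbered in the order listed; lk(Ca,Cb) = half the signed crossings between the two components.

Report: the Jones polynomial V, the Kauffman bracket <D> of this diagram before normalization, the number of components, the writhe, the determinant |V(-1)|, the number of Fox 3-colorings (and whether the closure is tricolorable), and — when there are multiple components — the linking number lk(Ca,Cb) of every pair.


V = 1 - 2x + 4x^2 - 5x^3 + 7x^4 - 7x^5 + 6x^6 - 5x^7 + 3x^8 - x^9
<D> = A^-21 - 3A^-17 + 5A^-13 - 6A^-9 + 7A^-5 - 7A^-1 + 5A^3 - 4A^7 + 2A^11 - A^15 (w = +5)
1 component over 9 crossings, w = +5
3 Fox colorings among 3^9, |V(-1)| = 41: not tricolorable
why: V spans 9 powers of x: at least 9 crossings in any diagram


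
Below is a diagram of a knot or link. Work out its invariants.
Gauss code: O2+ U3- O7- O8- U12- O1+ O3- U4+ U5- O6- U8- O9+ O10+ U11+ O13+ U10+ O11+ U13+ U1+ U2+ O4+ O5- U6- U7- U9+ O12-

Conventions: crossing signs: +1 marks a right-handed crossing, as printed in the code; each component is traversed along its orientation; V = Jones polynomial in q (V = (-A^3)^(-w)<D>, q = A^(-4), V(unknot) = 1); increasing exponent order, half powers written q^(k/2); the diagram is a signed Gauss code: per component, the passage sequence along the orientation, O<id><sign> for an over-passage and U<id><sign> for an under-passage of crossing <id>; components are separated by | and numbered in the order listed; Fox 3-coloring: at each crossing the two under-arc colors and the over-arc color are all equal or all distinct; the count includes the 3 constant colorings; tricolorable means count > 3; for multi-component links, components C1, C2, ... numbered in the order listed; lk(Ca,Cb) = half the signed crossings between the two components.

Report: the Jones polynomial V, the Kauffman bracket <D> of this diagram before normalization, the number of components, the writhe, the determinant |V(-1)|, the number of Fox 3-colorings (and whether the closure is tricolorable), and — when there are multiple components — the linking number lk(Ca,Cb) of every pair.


V = -q^-3 + q^-2 - q^-1 + 3 - q + q^2 - q^3
<D> = A^-9 - A^-5 + A^-1 - 3A^3 + A^7 - A^11 + A^15 (w = +1)
1 component over 13 crossings, w = +1
27 Fox colorings among 3^13, |V(-1)| = 9: tricolorable
why: palindromic: swapping q for 1/q fixes V


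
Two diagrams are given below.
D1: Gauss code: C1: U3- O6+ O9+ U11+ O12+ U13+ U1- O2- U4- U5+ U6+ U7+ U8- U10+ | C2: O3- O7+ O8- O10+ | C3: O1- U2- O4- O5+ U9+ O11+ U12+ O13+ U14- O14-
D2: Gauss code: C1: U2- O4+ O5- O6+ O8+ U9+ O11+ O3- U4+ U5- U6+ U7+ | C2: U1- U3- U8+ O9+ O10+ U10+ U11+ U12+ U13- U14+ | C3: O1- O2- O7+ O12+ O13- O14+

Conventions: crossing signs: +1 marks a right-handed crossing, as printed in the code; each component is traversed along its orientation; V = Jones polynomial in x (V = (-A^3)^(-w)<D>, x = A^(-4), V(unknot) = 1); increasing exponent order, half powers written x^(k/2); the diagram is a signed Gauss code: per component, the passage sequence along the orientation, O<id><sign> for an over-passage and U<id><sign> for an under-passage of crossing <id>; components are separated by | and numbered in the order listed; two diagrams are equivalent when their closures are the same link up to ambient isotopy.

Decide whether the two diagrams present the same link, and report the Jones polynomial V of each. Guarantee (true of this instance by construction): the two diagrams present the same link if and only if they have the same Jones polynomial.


equivalent: yes
D1 (bracket A^-6 + A^-2 + A^2 + A^6; 14 crossings at w = +2): V = 1 + x + x^2 + x^3
V(D2) = 1 + x + x^2 + x^3  [14 crossings, <D> = 1 + A^4 + A^8 + A^12, w = +4]
observation: one V(x) for all 2 diagrams — one class (guaranteed)


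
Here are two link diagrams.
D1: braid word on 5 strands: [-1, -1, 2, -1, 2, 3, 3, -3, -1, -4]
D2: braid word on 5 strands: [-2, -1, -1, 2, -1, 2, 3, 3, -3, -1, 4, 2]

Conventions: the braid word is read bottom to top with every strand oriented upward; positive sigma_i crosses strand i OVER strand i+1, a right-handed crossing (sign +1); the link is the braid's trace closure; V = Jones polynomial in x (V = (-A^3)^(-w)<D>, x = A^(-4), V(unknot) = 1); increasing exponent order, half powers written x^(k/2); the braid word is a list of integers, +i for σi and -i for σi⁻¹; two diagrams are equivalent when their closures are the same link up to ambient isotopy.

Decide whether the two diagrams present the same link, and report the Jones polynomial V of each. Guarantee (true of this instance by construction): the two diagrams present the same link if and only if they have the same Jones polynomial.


equivalent: yes
V(D1) = x^-5 - 2x^-4 + 2x^-3 - 2x^-2 + 2x^-1 - 1 + x  (w -2, c 10, <D> = A^-10 - A^-6 + 2A^-2 - 2A^2 + 2A^6 - 2A^10 + A^14)
V(D2) = x^-5 - 2x^-4 + 2x^-3 - 2x^-2 + 2x^-1 - 1 + x  [12 crossings, <D> = A^-4 - 1 + 2A^4 - 2A^8 + 2A^12 - 2A^16 + A^20, w = 0]
key observation: one V(x) for all 2 diagrams — one class (guaranteed)


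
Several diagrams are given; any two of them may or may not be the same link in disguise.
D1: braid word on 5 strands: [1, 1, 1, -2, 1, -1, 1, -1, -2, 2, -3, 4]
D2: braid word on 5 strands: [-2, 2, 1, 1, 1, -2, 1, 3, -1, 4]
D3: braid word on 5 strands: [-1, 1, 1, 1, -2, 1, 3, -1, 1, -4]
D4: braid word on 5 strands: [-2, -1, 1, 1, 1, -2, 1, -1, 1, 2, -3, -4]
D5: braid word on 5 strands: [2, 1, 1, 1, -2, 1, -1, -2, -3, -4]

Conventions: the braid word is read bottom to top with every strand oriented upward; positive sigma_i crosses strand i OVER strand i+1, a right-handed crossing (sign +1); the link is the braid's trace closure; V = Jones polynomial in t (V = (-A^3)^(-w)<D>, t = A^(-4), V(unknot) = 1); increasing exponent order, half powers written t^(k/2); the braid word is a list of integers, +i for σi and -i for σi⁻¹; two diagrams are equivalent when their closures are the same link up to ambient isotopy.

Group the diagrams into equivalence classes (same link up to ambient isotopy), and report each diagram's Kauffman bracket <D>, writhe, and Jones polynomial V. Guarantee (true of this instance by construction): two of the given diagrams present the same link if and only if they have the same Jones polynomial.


grouping into links: {D1, D2, D3, D4, D5}
V(D1) = t + t^3 - t^4  (w +2, c 12, <D> = -A^-10 + A^-6 + A^2)
V(D2) = t + t^3 - t^4  [10 crossings, <D> = -A^-4 + 1 + A^8, w = +4]
D3 (bracket -A^-10 + A^-6 + A^2; 10 crossings at w = +2): V = t + t^3 - t^4
V(D4) = t + t^3 - t^4  [12 crossings, <D> = -A^-16 + A^-12 + A^-4, w = 0]
V(D5) = t + t^3 - t^4  [10 crossings, <D> = -A^-16 + A^-12 + A^-4, w = 0]
key observation: all 5 diagrams share one V(t), hence one class


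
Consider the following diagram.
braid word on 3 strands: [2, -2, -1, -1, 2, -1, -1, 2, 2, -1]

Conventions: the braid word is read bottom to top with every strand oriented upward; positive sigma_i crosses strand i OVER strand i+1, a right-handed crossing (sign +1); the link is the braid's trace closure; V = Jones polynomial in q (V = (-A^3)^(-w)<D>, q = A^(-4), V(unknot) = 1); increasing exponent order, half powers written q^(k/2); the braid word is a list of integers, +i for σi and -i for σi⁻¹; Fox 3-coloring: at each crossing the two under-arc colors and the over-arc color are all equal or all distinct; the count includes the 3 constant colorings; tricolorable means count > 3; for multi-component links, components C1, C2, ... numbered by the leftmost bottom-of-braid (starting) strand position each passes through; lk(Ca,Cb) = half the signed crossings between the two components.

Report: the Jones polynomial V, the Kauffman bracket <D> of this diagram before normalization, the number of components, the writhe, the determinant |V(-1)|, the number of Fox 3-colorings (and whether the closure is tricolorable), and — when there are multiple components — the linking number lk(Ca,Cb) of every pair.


Jones polynomial: V(q) = -q^-6 + 2q^-5 - 4q^-4 + 5q^-3 - 4q^-2 + 5q^-1 - 3 + 2q - q^2
<D> = -A^-14 + 2A^-10 - 3A^-6 + 5A^-2 - 4A^2 + 5A^6 - 4A^10 + 2A^14 - A^18; writhe -2
components 1, writhe -2 (10 crossings)
3-colorings: 9 of 3^10, det 27 — tricolorable
note: V spans 8 powers of q: at least 8 crossings in any diagram


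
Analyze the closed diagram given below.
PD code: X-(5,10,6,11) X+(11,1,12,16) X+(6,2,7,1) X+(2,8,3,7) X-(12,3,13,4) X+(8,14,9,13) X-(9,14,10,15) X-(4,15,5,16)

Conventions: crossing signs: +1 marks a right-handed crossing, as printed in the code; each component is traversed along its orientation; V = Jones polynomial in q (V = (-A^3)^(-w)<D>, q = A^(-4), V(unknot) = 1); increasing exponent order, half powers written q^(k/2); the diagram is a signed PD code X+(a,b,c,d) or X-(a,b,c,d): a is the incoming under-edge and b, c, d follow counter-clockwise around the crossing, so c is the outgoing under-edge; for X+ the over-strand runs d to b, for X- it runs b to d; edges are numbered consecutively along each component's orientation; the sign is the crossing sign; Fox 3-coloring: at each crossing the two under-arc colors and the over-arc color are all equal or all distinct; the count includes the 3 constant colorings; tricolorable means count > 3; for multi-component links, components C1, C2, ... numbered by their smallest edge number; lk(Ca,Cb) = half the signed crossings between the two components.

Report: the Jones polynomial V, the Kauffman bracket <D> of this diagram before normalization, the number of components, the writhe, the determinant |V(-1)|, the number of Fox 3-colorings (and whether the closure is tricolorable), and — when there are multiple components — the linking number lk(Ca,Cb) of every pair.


V(q) = q^-2 - q^-1 + 1 - q + q^2
bracket: A^-8 - A^-4 + 1 - A^4 + A^8, w = 0
1 component, writhe 0, over 8 crossings
det 5, colorings 3 of 3^8 — not tricolorable
observation: palindromic: swapping q for 1/q fixes V


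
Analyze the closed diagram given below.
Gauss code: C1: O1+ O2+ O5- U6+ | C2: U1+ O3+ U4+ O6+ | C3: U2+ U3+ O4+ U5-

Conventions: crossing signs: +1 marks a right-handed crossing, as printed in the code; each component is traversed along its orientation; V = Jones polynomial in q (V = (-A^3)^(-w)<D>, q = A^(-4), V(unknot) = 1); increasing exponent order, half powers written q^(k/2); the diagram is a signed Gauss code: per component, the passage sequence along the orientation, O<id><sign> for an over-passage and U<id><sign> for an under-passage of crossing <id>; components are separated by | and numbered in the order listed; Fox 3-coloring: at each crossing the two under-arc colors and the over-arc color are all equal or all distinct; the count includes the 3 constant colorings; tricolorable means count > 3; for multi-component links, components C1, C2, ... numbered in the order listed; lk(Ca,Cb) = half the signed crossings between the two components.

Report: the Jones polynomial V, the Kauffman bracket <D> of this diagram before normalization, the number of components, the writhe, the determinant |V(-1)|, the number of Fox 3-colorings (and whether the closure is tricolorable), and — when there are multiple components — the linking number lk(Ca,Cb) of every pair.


V(q) = q + 2q^3 + q^5
bracket: A^-8 + 2 + A^8, w = +4
3 components, writhe +4, over 6 crossings
lk(C1,C2) = +1
linking number lk(C1,C3) = 0
lk(C2,C3): +1
det 4, colorings 3 of 3^6 — not tricolorable
observation: summing lk over 3 pairs gives +2


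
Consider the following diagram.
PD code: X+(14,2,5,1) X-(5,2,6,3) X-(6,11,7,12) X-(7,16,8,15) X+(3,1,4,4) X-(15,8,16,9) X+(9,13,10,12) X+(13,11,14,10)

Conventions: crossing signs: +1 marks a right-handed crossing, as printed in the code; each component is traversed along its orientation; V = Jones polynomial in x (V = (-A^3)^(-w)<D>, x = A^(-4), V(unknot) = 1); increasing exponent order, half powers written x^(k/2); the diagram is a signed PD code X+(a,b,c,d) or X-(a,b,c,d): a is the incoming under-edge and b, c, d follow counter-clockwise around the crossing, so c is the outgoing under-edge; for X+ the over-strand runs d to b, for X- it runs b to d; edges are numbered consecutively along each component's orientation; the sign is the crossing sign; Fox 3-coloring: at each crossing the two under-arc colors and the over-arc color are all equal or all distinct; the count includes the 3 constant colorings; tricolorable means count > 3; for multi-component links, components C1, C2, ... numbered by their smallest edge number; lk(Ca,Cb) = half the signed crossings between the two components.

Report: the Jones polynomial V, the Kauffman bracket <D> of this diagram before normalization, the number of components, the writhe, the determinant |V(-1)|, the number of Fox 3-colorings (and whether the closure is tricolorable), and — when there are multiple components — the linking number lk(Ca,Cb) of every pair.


V(x) = x^-3 + x^-2 + x^-1 + 1
bracket: 1 + A^4 + A^8 + A^12, w = 0
3 components, writhe 0, over 8 crossings
lk(C1,C2) = 0
linking number lk(C1,C3) = 0
lk(C2,C3): -1
det 0, colorings 9 of 3^8 — tricolorable
observation: span 3 respects span(V) <= c + mu - 1 = 10 for this 3-component diagram


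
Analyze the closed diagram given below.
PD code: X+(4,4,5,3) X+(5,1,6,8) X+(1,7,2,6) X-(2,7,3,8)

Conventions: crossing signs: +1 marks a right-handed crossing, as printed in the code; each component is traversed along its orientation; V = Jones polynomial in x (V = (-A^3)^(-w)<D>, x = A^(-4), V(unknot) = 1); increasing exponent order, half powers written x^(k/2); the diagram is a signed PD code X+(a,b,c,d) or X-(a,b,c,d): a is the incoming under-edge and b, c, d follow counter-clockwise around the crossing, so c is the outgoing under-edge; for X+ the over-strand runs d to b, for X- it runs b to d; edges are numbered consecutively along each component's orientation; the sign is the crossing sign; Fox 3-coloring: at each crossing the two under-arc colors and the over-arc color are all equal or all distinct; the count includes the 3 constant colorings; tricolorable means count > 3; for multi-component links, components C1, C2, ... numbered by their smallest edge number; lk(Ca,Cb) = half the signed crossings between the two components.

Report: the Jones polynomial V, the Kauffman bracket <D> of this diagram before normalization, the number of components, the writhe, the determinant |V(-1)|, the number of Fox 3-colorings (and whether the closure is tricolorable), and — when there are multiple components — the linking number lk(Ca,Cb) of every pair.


V = 1
<D> = A^6 (w = +2)
1 component over 4 crossings, w = +2
3 Fox colorings among 3^4, |V(-1)| = 1: not tricolorable
why: det 1 = |V(-1)|; not divisible by 3, so not tricolorable


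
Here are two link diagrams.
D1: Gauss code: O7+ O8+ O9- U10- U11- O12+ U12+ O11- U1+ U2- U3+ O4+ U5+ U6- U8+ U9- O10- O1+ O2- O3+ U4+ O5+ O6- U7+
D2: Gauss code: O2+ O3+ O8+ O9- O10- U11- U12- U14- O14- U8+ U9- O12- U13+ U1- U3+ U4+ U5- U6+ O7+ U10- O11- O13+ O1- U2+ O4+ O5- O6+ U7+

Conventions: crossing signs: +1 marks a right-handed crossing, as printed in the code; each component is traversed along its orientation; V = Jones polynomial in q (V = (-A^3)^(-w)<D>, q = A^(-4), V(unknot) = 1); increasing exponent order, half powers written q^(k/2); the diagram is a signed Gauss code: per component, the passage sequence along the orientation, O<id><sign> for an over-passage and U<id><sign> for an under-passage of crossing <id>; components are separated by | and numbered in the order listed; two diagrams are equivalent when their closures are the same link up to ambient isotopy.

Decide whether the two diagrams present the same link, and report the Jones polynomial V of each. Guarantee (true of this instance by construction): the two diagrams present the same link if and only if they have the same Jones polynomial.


equivalent: yes
D1 (bracket A^6; 12 crossings at w = +2): V = 1
V(D2) = 1  [14 crossings, <D> = 1, w = 0]
observation: Reidemeister moves carry D1 (12 crossings) to D2 (14)


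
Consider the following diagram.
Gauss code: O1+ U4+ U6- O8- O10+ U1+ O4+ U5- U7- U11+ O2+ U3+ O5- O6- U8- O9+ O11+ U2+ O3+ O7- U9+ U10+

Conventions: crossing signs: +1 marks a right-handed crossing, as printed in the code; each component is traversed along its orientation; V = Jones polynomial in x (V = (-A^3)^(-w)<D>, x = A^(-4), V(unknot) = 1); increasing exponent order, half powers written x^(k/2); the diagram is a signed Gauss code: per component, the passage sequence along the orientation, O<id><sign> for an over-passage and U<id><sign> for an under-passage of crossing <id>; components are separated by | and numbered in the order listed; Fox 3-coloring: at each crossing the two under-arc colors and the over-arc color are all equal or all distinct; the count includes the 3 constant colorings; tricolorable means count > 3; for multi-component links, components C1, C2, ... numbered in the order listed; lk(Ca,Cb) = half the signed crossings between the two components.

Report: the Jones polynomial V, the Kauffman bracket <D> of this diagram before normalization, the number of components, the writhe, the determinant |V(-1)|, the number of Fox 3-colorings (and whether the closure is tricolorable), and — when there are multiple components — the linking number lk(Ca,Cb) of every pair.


Jones polynomial: V(x) = 2x - 2x^2 + 3x^3 - 3x^4 + 2x^5 - 2x^6 + x^7
<D> = -A^-19 + 2A^-15 - 2A^-11 + 3A^-7 - 3A^-3 + 2A - 2A^5; writhe +3
components 1, writhe +3 (11 crossings)
3-colorings: 9 of 3^11, det 15 — tricolorable
note: |V(-1)| = 15: so tricolorable, since 3 divides 15


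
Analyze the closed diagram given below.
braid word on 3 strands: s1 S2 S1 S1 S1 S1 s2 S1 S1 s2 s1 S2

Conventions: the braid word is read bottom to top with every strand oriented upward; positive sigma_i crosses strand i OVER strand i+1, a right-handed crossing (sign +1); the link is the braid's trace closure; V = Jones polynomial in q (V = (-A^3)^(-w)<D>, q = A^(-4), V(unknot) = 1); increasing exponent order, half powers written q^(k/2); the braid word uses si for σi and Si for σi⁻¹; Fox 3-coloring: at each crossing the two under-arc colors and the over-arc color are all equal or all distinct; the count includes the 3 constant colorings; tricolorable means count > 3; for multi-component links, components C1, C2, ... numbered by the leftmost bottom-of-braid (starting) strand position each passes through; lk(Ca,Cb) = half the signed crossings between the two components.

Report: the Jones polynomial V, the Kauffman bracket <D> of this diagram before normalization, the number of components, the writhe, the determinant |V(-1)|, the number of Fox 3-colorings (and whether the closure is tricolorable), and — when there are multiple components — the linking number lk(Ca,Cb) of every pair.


V(q) = -q^-9 + 2q^-8 - 4q^-7 + 6q^-6 - 7q^-5 + 7q^-4 - 6q^-3 + 6q^-2 - 3q^-1 + 2 - q
bracket: -A^-16 + 2A^-12 - 3A^-8 + 6A^-4 - 6 + 7A^4 - 7A^8 + 6A^12 - 4A^16 + 2A^20 - A^24, w = -4
1 component, writhe -4, over 12 crossings
det 45, colorings 9 of 3^12 — tricolorable
observation: |V(-1)| = 45: so tricolorable, since 3 divides 45


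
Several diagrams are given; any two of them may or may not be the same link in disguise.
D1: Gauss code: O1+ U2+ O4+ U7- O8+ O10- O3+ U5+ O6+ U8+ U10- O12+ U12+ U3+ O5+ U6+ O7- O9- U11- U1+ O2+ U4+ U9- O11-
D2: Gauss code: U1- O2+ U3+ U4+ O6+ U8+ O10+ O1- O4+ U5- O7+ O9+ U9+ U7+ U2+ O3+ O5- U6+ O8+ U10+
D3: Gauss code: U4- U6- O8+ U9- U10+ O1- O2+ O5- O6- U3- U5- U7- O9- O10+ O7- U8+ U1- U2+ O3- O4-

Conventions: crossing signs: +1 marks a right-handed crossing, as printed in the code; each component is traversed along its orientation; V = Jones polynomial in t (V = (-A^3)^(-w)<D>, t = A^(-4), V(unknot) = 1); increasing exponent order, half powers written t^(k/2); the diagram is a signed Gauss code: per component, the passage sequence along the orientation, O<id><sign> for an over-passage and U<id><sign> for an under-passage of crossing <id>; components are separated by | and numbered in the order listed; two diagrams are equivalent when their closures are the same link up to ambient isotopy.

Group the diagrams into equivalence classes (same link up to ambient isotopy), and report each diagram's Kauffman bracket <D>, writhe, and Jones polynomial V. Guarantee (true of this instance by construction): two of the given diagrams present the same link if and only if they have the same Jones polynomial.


equivalence classes: {D1} | {D2} | {D3}
D1 (bracket -A^-4 + 1 + A^8; 12 crossings at w = +4): V = t + t^3 - t^4
V(D2) = t - t^2 + 2t^3 - t^4 + t^5 - t^6  [10 crossings, <D> = -A^-6 + A^-2 - A^2 + 2A^6 - A^10 + A^14, w = +6]
V(D3) = 1  (w -4, c 10, <D> = A^-12)
observation: comparing 3 Jones polynomials yields 3 groups


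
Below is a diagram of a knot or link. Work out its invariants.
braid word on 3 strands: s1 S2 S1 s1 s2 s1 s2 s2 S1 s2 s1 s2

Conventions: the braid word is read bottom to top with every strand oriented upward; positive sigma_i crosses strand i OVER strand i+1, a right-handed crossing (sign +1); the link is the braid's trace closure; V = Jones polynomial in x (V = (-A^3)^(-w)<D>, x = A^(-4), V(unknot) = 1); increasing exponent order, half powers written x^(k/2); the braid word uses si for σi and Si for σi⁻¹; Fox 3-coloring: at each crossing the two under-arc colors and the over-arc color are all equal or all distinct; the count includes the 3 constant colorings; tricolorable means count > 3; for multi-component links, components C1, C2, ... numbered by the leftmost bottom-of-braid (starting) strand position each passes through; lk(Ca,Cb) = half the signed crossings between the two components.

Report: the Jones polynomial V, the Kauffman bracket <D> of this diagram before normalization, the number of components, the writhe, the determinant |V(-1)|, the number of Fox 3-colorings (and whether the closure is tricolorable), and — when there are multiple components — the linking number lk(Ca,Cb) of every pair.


Jones polynomial: V(x) = x^2 + 2x^4 - 2x^5 + x^6 - 2x^7 + x^8
<D> = A^-14 - 2A^-10 + A^-6 - 2A^-2 + 2A^2 + A^10; writhe +6
components 1, writhe +6 (12 crossings)
3-colorings: 27 of 3^12, det 9 — tricolorable
note: the span of V is 6, forcing >= 6 crossings in any diagram


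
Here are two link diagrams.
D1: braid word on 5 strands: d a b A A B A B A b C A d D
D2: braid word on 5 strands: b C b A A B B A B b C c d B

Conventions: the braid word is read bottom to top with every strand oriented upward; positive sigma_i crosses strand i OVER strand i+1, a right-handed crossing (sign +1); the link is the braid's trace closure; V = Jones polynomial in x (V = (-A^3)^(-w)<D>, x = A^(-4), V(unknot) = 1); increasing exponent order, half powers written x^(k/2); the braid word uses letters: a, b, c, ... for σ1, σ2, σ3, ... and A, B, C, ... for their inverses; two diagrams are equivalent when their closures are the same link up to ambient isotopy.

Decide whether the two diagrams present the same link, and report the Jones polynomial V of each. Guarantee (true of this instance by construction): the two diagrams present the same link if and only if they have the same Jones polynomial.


equivalent: yes
D1 (bracket A^-8 - A^-4 + 2 - A^4 + A^8 - A^12; 14 crossings at w = -4): V = -x^-6 + x^-5 - x^-4 + 2x^-3 - x^-2 + x^-1
V(D2) = -x^-6 + x^-5 - x^-4 + 2x^-3 - x^-2 + x^-1  [14 crossings, <D> = A^-8 - A^-4 + 2 - A^4 + A^8 - A^12, w = -4]
observation: one V(x) for all 2 diagrams — one class (guaranteed)
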